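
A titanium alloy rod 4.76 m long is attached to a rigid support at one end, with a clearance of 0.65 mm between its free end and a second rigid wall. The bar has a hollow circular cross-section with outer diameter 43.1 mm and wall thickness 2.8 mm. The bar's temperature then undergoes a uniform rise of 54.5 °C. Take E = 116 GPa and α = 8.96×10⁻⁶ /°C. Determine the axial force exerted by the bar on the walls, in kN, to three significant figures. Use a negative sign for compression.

-14.5 kN

Free thermal expansion αLΔT = 8.96e-6 · 4760 · 54.5 = 2.324 mm.
The walls engage after the gap closes; constrained expansion = 2.324 − 0.65 = 1.674 mm.
The walls impose strain ε = −(1.674)/4760 = -3.5177e-04; σ = Eε = 116000 · -3.5177e-04 = -40.8 MPa.
Wall reaction R = σ·A = -40.8·354.5 = -14470 N = -14.47 kN.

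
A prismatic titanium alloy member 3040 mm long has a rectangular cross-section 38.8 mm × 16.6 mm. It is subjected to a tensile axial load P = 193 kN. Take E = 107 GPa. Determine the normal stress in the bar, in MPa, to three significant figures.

A = 644.1 mm².
σ = N/A = 193000/644.1 = 299.7 MPa.

300 MPa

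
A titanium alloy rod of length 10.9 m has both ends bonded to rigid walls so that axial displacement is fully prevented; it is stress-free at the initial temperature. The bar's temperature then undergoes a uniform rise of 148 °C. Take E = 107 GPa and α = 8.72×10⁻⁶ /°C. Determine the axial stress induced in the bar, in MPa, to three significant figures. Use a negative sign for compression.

-138 MPa

Free thermal expansion αLΔT = 8.72e-6 · 10900 · 148 = 14.07 mm.
The walls impose strain ε = −(14.07)/10900 = -1.2906e-03; σ = Eε = 107000 · -1.2906e-03 = -138.1 MPa.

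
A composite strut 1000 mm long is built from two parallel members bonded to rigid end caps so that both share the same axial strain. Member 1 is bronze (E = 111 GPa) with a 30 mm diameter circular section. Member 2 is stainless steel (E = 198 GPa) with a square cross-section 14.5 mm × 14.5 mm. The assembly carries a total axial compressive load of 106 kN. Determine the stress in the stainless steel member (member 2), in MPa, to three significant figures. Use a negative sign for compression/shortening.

-175 MPa

A_1 = 706.9 mm².
A_2 = 210.2 mm².
Equal strain + equilibrium ⇒ each member carries load in proportion to AE: A₁E₁ = 78460000 N, A₂E₂ = 41630000 N, ΣAE = 120100000 N.
σ₂ = P·E₂/ΣAE = -106000·198000/120100000 = -174.8 MPa.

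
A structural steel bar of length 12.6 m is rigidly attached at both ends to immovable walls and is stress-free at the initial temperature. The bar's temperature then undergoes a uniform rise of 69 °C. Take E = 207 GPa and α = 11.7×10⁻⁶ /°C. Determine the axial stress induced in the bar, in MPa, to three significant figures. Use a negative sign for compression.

-167 MPa

Free thermal expansion αLΔT = 11.7e-6 · 12600 · 69 = 10.17 mm.
The walls impose strain ε = −(10.17)/12600 = -8.0730e-04; σ = Eε = 207000 · -8.0730e-04 = -167.1 MPa.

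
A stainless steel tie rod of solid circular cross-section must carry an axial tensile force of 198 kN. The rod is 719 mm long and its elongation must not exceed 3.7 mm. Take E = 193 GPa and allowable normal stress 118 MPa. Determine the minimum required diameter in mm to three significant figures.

46.2 mm

Required area A ≥ P/σ_allow = 198000/118 = 1678 mm².
For a solid circular section, d ≥ √(4A/π) = 46.22 mm.
Elongation limit: A ≥ PL/(Eδ_allow) = 198000·719/(193000·3.7) = 199.4 mm² ⇒ d ≥ 15.93 mm.
The stress limit governs.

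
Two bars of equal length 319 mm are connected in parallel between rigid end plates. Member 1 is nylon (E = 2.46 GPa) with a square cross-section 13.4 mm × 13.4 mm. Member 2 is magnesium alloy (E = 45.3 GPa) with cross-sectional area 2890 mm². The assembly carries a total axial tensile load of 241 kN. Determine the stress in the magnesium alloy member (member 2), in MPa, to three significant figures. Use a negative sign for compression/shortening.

A_1 = 179.6 mm².
Equal strain + equilibrium ⇒ each member carries load in proportion to AE: A₁E₁ = 441700 N, A₂E₂ = 130900000 N, ΣAE = 131400000 N.
σ₂ = P·E₂/ΣAE = 241000·45300/131400000 = 83.11 MPa.

83.1 MPa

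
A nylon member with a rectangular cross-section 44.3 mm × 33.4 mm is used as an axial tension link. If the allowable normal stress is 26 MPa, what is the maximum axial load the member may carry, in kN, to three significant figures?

38.5 kN

A = 1480 mm².
P_max = σ_allow · A = 26 · 1480 = 38470 N = 38.47 kN.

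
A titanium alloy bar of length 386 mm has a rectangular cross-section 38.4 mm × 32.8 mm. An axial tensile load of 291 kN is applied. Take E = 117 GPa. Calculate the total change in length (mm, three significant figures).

A = 1260 mm².
δ_mech = NL/(AE) = 291000·386/(1260·117000) = 0.7622 mm.

0.762 mm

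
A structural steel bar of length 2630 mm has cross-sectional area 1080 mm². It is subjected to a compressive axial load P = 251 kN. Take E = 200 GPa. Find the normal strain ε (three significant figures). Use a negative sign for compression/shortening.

-0.00116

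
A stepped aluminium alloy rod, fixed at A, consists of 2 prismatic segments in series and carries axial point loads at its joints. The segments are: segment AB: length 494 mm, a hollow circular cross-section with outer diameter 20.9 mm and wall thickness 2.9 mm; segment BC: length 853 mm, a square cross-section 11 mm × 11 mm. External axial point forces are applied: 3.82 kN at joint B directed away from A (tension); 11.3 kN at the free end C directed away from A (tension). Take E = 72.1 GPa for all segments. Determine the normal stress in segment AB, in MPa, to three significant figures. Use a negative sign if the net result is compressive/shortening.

Internal axial forces (sectioning from the free end, tension +): N_BC = 11.3 kN, N_AB = 15.12 kN.
A_AB = 164 mm².
σ_AB = N_AB/A_AB = 15120/164 = 92.2 MPa.

92.2 MPa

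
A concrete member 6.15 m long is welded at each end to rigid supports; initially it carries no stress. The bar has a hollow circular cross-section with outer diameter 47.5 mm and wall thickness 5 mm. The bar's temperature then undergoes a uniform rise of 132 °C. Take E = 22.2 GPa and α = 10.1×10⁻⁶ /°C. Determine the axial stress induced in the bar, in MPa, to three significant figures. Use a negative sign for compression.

Free thermal expansion αLΔT = 10.1e-6 · 6150 · 132 = 8.199 mm.
The walls impose strain ε = −(8.199)/6150 = -1.3332e-03; σ = Eε = 22200 · -1.3332e-03 = -29.6 MPa.

-29.6 MPa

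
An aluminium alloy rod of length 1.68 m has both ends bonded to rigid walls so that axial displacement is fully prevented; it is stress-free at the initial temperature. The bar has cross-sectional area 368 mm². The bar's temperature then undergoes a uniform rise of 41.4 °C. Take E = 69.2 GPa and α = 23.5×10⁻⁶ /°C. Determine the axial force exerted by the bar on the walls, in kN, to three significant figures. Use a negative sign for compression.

-24.8 kN

Free thermal expansion αLΔT = 23.5e-6 · 1680 · 41.4 = 1.634 mm.
The walls impose strain ε = −(1.634)/1680 = -9.7290e-04; σ = Eε = 69200 · -9.7290e-04 = -67.32 MPa.
Wall reaction R = σ·A = -67.32·368 = -24780 N = -24.78 kN.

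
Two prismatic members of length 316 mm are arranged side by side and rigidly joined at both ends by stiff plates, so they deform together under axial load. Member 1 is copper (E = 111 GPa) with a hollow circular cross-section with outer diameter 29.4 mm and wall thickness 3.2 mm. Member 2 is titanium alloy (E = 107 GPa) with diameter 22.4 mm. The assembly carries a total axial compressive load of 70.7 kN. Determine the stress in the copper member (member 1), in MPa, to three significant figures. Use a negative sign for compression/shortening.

-110 MPa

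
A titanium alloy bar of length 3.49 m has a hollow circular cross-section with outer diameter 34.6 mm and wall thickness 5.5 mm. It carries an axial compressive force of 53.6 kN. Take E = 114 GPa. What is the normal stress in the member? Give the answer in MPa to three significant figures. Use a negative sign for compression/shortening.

A = 502.8 mm².
σ = N/A = -53600/502.8 = -106.6 MPa.

-107 MPa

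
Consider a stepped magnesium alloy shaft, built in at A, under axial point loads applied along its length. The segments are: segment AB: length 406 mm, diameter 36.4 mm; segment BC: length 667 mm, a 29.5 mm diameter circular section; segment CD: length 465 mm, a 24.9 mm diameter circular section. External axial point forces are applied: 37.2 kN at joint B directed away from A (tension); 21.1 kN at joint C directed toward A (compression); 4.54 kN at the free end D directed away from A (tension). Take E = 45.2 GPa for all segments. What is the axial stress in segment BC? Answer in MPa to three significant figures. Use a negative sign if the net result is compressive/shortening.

Internal axial forces (sectioning from the free end, tension +): N_CD = 4.54 kN, N_BC = -16.56 kN, N_AB = 20.64 kN.
A_BC = 683.5 mm².
σ_BC = N_BC/A_BC = -16560/683.5 = -24.23 MPa.

-24.2 MPa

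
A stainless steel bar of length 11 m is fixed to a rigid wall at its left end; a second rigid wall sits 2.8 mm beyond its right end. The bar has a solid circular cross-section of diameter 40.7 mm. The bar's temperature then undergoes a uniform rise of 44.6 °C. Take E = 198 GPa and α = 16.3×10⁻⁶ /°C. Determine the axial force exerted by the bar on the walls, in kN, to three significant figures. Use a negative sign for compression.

Free thermal expansion αLΔT = 16.3e-6 · 11000 · 44.6 = 7.997 mm.
The walls engage after the gap closes; constrained expansion = 7.997 − 2.8 = 5.197 mm.
The walls impose strain ε = −(5.197)/11000 = -4.7243e-04; σ = Eε = 198000 · -4.7243e-04 = -93.54 MPa.
Wall reaction R = σ·A = -93.54·1301 = -121700 N = -121.7 kN.

-122 kN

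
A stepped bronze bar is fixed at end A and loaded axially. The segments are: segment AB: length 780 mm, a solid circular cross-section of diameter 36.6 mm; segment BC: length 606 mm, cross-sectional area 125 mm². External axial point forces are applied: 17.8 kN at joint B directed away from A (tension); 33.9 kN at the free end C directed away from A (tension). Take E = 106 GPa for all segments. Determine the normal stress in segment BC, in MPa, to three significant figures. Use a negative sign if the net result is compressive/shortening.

271 MPa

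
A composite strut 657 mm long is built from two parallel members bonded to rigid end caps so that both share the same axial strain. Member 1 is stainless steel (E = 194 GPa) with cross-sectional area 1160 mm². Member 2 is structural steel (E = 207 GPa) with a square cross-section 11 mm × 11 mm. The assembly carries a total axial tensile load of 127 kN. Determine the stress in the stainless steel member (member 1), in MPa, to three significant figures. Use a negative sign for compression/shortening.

98.5 MPa

A_2 = 121 mm².
Equal strain + equilibrium ⇒ each member carries load in proportion to AE: A₁E₁ = 225000000 N, A₂E₂ = 25050000 N, ΣAE = 250100000 N.
σ₁ = P·E₁/ΣAE = 127000·194000/250100000 = 98.52 MPa.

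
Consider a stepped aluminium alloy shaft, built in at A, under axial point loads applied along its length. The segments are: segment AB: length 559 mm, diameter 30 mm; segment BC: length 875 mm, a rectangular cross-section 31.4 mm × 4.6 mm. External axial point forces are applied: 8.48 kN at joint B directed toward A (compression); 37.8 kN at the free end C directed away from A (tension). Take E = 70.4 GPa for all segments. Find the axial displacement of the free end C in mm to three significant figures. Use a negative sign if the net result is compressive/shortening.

Internal axial forces (sectioning from the free end, tension +): N_BC = 37.8 kN, N_AB = 29.32 kN.
A_AB = 706.9 mm².
A_BC = 144.4 mm².
δ_AB = 29320·559/(706.9·70400) = 0.3294 mm
δ_BC = 37800·875/(144.4·70400) = 3.253 mm
δ = Σδ_i = 3.582 mm.

3.58 mm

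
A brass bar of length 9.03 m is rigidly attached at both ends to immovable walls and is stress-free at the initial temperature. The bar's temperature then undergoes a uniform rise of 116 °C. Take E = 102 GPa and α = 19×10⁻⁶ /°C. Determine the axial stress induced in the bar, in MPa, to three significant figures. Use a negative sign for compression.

Free thermal expansion αLΔT = 19e-6 · 9030 · 116 = 19.9 mm.
The walls impose strain ε = −(19.9)/9030 = -2.2040e-03; σ = Eε = 102000 · -2.2040e-03 = -224.8 MPa.

-225 MPa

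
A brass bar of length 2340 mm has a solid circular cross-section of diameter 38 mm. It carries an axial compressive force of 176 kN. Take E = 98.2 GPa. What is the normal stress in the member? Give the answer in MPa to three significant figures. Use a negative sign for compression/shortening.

A = 1134 mm².
σ = N/A = -176000/1134 = -155.2 MPa.

-155 MPa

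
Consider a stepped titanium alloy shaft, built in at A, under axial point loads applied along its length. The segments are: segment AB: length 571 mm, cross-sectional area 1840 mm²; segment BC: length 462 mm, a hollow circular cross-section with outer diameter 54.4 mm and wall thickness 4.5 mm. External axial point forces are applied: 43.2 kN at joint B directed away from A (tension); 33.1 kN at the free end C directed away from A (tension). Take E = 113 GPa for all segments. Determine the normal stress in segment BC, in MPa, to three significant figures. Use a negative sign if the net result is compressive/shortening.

46.9 MPa

Internal axial forces (sectioning from the free end, tension +): N_BC = 33.1 kN, N_AB = 76.3 kN.
A_BC = 705.4 mm².
σ_BC = N_BC/A_BC = 33100/705.4 = 46.92 MPa.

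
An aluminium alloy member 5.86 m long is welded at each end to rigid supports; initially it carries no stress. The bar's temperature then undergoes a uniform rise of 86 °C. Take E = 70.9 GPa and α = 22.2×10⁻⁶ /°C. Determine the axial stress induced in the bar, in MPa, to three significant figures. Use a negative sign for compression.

-135 MPa

Free thermal expansion αLΔT = 22.2e-6 · 5860 · 86 = 11.19 mm.
The walls impose strain ε = −(11.19)/5860 = -1.9092e-03; σ = Eε = 70900 · -1.9092e-03 = -135.4 MPa.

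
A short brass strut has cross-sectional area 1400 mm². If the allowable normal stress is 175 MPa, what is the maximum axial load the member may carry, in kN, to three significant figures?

245 kN

P_max = σ_allow · A = 175 · 1400 = 245000 N = 245 kN.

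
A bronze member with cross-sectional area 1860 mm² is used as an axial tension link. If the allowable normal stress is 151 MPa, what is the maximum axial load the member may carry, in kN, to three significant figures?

281 kN

P_max = σ_allow · A = 151 · 1860 = 280900 N = 280.9 kN.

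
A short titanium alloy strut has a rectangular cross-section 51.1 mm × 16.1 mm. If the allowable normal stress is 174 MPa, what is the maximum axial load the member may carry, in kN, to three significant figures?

A = 822.7 mm².
P_max = σ_allow · A = 174 · 822.7 = 143200 N = 143.2 kN.

143 kN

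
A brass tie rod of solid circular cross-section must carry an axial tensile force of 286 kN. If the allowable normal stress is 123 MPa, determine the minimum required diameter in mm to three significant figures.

54.4 mm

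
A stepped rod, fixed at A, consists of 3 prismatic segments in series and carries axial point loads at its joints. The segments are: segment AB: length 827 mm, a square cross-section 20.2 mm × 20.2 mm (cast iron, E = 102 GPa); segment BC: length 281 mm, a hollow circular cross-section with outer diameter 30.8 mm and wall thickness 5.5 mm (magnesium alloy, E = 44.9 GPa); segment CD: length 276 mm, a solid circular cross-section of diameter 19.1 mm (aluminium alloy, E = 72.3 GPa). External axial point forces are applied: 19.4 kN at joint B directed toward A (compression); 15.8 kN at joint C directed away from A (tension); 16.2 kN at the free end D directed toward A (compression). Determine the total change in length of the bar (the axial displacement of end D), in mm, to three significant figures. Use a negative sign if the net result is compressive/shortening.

Internal axial forces (sectioning from the free end, tension +): N_CD = -16.2 kN, N_BC = -0.4 kN, N_AB = -19.8 kN.
A_AB = 408 mm².
A_BC = 437.2 mm².
A_CD = 286.5 mm².
δ_AB = -19800·827/(408·102000) = -0.3934 mm
δ_BC = -400·281/(437.2·44900) = -0.005726 mm
δ_CD = -16200·276/(286.5·72300) = -0.2158 mm
δ = Σδ_i = -0.615 mm.

-0.615 mm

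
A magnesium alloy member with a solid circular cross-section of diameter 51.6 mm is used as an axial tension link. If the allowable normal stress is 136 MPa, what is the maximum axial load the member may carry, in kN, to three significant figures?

284 kN

A = 2091 mm².
P_max = σ_allow · A = 136 · 2091 = 284400 N = 284.4 kN.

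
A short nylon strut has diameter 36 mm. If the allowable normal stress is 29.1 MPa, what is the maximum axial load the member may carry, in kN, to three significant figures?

29.6 kN

A = 1018 mm².
P_max = σ_allow · A = 29.1 · 1018 = 29620 N = 29.62 kN.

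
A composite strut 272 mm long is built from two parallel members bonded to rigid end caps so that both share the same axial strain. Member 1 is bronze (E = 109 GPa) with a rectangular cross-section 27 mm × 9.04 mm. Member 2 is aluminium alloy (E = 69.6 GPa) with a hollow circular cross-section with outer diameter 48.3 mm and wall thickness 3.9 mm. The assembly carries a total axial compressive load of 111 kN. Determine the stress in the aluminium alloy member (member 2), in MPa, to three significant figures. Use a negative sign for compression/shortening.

-120 MPa

A_1 = 244.1 mm².
A_2 = 544 mm².
Equal strain + equilibrium ⇒ each member carries load in proportion to AE: A₁E₁ = 26600000 N, A₂E₂ = 37860000 N, ΣAE = 64470000 N.
σ₂ = P·E₂/ΣAE = -111000·69600/64470000 = -119.8 MPa.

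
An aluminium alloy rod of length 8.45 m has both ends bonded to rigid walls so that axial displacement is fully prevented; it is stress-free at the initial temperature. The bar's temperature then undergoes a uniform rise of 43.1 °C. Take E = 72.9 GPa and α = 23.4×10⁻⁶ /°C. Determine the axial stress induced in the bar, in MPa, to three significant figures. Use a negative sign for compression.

-73.5 MPa

Free thermal expansion αLΔT = 23.4e-6 · 8450 · 43.1 = 8.522 mm.
The walls impose strain ε = −(8.522)/8450 = -1.0085e-03; σ = Eε = 72900 · -1.0085e-03 = -73.52 MPa.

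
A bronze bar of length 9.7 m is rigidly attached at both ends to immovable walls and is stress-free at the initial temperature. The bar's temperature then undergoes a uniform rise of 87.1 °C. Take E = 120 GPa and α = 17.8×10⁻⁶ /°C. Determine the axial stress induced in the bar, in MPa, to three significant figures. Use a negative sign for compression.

Free thermal expansion αLΔT = 17.8e-6 · 9700 · 87.1 = 15.04 mm.
The walls impose strain ε = −(15.04)/9700 = -1.5504e-03; σ = Eε = 120000 · -1.5504e-03 = -186 MPa.

-186 MPa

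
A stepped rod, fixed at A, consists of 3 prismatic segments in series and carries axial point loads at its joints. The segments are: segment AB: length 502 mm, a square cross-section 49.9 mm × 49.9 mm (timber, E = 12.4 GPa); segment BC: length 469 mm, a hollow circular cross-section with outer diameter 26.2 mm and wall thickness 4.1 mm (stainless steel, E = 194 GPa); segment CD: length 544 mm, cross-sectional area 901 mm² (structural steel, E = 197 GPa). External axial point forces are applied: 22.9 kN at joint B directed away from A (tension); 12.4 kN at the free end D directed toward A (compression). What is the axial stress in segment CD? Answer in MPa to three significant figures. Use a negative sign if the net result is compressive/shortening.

Internal axial forces (sectioning from the free end, tension +): N_CD = -12.4 kN, N_BC = -12.4 kN, N_AB = 10.5 kN.
σ_CD = N_CD/A_CD = -12400/901 = -13.76 MPa.

-13.8 MPa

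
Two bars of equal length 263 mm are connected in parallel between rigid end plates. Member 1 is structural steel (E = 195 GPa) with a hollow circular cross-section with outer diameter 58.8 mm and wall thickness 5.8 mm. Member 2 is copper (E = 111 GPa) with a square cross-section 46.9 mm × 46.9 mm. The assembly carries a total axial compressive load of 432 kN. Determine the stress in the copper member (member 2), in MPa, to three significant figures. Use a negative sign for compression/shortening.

-111 MPa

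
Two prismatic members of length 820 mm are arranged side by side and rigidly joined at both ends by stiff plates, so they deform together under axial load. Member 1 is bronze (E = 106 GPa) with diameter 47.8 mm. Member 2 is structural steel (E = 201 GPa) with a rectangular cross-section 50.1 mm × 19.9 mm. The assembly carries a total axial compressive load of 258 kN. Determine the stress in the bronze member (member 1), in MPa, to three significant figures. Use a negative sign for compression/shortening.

-70.0 MPa

A_1 = 1795 mm².
A_2 = 997 mm².
Equal strain + equilibrium ⇒ each member carries load in proportion to AE: A₁E₁ = 190200000 N, A₂E₂ = 200400000 N, ΣAE = 390600000 N.
σ₁ = P·E₁/ΣAE = -258000·106000/390600000 = -70.01 MPa.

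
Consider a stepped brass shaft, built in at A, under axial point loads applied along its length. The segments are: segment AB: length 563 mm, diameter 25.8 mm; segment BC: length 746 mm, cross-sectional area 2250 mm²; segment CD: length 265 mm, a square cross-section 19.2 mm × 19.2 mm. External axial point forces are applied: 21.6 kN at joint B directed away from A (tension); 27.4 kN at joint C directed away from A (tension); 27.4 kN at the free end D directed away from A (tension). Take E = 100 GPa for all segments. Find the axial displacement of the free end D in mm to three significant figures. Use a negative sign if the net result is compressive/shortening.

1.20 mm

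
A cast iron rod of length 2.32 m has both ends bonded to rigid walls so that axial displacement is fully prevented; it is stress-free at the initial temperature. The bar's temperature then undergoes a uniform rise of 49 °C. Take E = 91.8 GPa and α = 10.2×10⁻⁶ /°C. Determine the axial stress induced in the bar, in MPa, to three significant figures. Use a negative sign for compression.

Free thermal expansion αLΔT = 10.2e-6 · 2320 · 49 = 1.16 mm.
The walls impose strain ε = −(1.16)/2320 = -4.9980e-04; σ = Eε = 91800 · -4.9980e-04 = -45.88 MPa.

-45.9 MPa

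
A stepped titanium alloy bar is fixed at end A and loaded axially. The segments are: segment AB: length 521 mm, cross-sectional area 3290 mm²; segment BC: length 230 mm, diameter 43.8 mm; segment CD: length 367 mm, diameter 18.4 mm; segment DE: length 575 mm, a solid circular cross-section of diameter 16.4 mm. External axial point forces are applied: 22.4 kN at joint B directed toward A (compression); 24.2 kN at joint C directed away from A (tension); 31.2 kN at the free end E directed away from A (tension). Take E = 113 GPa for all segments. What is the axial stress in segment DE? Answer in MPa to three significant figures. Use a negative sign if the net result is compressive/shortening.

148 MPa

Internal axial forces (sectioning from the free end, tension +): N_DE = 31.2 kN, N_CD = 31.2 kN, N_BC = 55.4 kN, N_AB = 33 kN.
A_DE = 211.2 mm².
σ_DE = N_DE/A_DE = 31200/211.2 = 147.7 MPa.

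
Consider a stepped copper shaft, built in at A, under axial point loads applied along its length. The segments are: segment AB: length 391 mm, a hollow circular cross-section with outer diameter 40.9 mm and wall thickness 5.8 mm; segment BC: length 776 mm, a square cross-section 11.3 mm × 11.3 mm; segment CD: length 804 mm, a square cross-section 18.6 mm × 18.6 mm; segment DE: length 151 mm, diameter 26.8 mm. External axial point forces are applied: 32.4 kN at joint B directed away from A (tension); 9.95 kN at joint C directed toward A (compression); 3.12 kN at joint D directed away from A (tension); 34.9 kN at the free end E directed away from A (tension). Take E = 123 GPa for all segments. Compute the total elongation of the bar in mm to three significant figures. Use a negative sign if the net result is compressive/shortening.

Internal axial forces (sectioning from the free end, tension +): N_DE = 34.9 kN, N_CD = 38.02 kN, N_BC = 28.07 kN, N_AB = 60.47 kN.
A_AB = 639.6 mm².
A_BC = 127.7 mm².
A_CD = 346 mm².
A_DE = 564.1 mm².
δ_AB = 60470·391/(639.6·123000) = 0.3006 mm
δ_BC = 28070·776/(127.7·123000) = 1.387 mm
δ_CD = 38020·804/(346·123000) = 0.7184 mm
δ_DE = 34900·151/(564.1·123000) = 0.07595 mm
δ = Σδ_i = 2.482 mm.

2.48 mm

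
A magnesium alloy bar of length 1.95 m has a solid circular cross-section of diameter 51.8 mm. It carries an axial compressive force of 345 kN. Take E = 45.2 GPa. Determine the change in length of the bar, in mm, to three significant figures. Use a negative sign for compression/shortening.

-7.06 mm

A = 2107 mm².
δ_mech = NL/(AE) = -345000·1950/(2107·45200) = -7.063 mm.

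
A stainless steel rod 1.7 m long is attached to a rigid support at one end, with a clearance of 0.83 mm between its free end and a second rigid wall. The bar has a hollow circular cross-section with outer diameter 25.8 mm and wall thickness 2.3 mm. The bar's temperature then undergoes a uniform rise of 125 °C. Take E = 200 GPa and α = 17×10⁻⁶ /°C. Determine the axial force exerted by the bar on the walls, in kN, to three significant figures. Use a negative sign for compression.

Free thermal expansion αLΔT = 17e-6 · 1700 · 125 = 3.613 mm.
The walls engage after the gap closes; constrained expansion = 3.613 − 0.83 = 2.783 mm.
The walls impose strain ε = −(2.783)/1700 = -1.6368e-03; σ = Eε = 200000 · -1.6368e-03 = -327.4 MPa.
Wall reaction R = σ·A = -327.4·169.8 = -55590 N = -55.59 kN.

-55.6 kN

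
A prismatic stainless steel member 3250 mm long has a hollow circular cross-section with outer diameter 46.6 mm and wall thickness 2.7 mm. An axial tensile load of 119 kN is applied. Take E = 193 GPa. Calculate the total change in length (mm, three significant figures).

A = 372.4 mm².
δ_mech = NL/(AE) = 119000·3250/(372.4·193000) = 5.381 mm.

5.38 mm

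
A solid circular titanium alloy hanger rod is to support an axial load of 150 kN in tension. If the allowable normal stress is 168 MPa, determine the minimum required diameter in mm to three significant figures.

33.7 mm

Required area A ≥ P/σ_allow = 150000/168 = 892.9 mm².
For a solid circular section, d ≥ √(4A/π) = 33.72 mm.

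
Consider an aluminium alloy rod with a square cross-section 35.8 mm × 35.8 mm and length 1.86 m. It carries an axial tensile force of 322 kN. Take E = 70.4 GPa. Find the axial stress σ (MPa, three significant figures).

A = 1282 mm².
σ = N/A = 322000/1282 = 251.2 MPa.

251 MPa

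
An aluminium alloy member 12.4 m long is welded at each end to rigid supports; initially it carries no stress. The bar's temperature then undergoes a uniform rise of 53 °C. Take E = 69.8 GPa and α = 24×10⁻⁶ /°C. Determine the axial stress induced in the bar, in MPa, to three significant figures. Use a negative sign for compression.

-88.8 MPa

Free thermal expansion αLΔT = 24e-6 · 12400 · 53 = 15.77 mm.
The walls impose strain ε = −(15.77)/12400 = -1.2720e-03; σ = Eε = 69800 · -1.2720e-03 = -88.79 MPa.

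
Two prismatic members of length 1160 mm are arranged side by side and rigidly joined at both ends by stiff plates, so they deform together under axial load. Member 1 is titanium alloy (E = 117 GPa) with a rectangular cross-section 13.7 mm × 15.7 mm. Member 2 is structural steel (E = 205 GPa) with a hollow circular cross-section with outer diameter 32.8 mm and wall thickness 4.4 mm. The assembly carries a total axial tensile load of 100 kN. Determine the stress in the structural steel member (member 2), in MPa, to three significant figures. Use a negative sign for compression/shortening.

A_1 = 215.1 mm².
A_2 = 392.6 mm².
Equal strain + equilibrium ⇒ each member carries load in proportion to AE: A₁E₁ = 25170000 N, A₂E₂ = 80480000 N, ΣAE = 105600000 N.
σ₂ = P·E₂/ΣAE = 100000·205000/105600000 = 194 MPa.

194 MPa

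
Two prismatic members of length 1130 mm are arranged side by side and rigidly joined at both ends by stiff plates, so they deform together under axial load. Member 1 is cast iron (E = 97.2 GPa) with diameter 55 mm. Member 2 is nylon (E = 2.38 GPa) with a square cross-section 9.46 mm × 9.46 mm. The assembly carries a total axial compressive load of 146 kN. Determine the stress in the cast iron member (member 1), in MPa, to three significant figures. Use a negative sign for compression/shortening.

A_1 = 2376 mm².
A_2 = 89.49 mm².
Equal strain + equilibrium ⇒ each member carries load in proportion to AE: A₁E₁ = 230900000 N, A₂E₂ = 213000 N, ΣAE = 231100000 N.
σ₁ = P·E₁/ΣAE = -146000·97200/231100000 = -61.4 MPa.

-61.4 MPa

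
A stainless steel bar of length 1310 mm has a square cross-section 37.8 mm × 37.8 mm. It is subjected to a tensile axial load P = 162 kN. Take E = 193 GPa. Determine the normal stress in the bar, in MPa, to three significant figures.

113 MPa

A = 1429 mm².
σ = N/A = 162000/1429 = 113.4 MPa.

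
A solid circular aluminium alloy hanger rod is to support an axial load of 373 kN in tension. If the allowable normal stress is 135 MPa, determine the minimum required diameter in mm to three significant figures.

59.3 mm

Required area A ≥ P/σ_allow = 373000/135 = 2763 mm².
For a solid circular section, d ≥ √(4A/π) = 59.31 mm.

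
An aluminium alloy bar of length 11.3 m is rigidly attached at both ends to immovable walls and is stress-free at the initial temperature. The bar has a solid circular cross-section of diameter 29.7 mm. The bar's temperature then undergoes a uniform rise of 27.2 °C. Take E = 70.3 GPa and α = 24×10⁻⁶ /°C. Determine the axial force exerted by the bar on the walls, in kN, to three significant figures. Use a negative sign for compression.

Free thermal expansion αLΔT = 24e-6 · 11300 · 27.2 = 7.377 mm.
The walls impose strain ε = −(7.377)/11300 = -6.5280e-04; σ = Eε = 70300 · -6.5280e-04 = -45.89 MPa.
Wall reaction R = σ·A = -45.89·692.8 = -31790 N = -31.79 kN.

-31.8 kN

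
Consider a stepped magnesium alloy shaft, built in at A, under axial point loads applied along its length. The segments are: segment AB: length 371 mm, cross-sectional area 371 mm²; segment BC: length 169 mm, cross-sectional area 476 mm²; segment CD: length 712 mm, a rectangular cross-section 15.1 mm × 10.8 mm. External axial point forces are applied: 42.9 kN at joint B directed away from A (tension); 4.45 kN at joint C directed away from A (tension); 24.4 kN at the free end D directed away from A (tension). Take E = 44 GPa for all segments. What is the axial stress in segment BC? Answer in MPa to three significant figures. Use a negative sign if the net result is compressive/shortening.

60.6 MPa

Internal axial forces (sectioning from the free end, tension +): N_CD = 24.4 kN, N_BC = 28.85 kN, N_AB = 71.75 kN.
σ_BC = N_BC/A_BC = 28850/476 = 60.61 MPa.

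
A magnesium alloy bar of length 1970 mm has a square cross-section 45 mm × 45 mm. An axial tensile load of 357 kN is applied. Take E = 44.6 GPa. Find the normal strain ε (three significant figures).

0.00395

A = 2025 mm².
σ = N/A = 176.3 MPa; ε = σ/E = 176.3/44600 = 3.953e-03.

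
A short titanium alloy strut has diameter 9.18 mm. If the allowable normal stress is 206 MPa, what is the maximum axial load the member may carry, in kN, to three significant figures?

A = 66.19 mm².
P_max = σ_allow · A = 206 · 66.19 = 13630 N = 13.63 kN.

13.6 kN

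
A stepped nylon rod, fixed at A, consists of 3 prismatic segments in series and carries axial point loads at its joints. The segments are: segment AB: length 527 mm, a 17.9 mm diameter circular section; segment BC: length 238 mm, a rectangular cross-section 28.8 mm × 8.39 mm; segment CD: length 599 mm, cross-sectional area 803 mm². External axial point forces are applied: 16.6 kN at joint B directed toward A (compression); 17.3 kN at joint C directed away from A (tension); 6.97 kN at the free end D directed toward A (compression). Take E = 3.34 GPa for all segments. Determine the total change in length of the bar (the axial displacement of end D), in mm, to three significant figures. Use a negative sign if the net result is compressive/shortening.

-2.44 mm

Internal axial forces (sectioning from the free end, tension +): N_CD = -6.97 kN, N_BC = 10.33 kN, N_AB = -6.27 kN.
A_AB = 251.6 mm².
A_BC = 241.6 mm².
δ_AB = -6270·527/(251.6·3340) = -3.931 mm
δ_BC = 10330·238/(241.6·3340) = 3.046 mm
δ_CD = -6970·599/(803·3340) = -1.557 mm
δ = Σδ_i = -2.442 mm.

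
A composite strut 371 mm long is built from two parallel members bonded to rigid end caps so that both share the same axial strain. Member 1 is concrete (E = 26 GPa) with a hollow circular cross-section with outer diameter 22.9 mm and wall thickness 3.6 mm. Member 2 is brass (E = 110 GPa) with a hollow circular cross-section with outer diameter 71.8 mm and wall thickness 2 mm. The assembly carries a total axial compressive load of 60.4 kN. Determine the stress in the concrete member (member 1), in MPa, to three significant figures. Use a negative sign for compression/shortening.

A_1 = 218.3 mm².
A_2 = 438.6 mm².
Equal strain + equilibrium ⇒ each member carries load in proportion to AE: A₁E₁ = 5675000 N, A₂E₂ = 48240000 N, ΣAE = 53920000 N.
σ₁ = P·E₁/ΣAE = -60400·26000/53920000 = -29.13 MPa.

-29.1 MPa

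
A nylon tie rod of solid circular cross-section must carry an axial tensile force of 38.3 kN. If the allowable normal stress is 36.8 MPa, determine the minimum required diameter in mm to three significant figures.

36.4 mm

Required area A ≥ P/σ_allow = 38300/36.8 = 1041 mm².
For a solid circular section, d ≥ √(4A/π) = 36.4 mm.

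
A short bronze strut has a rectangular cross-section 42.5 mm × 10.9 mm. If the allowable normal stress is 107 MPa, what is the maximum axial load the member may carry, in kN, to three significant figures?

A = 463.2 mm².
P_max = σ_allow · A = 107 · 463.2 = 49570 N = 49.57 kN.

49.6 kN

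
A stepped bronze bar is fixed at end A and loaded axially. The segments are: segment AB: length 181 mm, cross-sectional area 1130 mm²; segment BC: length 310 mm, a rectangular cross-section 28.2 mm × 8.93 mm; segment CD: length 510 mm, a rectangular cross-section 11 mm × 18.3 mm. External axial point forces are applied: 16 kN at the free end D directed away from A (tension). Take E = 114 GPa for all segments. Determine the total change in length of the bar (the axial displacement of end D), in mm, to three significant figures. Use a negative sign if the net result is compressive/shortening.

0.551 mm

Internal axial forces (sectioning from the free end, tension +): N_CD = 16 kN, N_BC = 16 kN, N_AB = 16 kN.
A_BC = 251.8 mm².
A_CD = 201.3 mm².
δ_AB = 16000·181/(1130·114000) = 0.02248 mm
δ_BC = 16000·310/(251.8·114000) = 0.1728 mm
δ_CD = 16000·510/(201.3·114000) = 0.3556 mm
δ = Σδ_i = 0.5508 mm.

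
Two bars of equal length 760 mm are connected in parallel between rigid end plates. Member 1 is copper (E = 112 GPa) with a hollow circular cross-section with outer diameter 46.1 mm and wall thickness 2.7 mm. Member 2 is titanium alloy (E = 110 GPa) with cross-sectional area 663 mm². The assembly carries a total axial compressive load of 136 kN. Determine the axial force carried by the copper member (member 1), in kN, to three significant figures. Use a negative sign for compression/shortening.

-49.1 kN

A_1 = 368.1 mm².
Equal strain + equilibrium ⇒ each member carries load in proportion to AE: A₁E₁ = 41230000 N, A₂E₂ = 72930000 N, ΣAE = 114200000 N.
F₁ = P·A₁E₁/ΣAE = -136000·41230000/114200000 = -49120 N.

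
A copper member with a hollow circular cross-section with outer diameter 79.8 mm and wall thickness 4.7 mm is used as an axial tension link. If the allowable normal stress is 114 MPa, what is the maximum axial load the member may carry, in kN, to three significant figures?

126 kN

A = 1109 mm².
P_max = σ_allow · A = 114 · 1109 = 126400 N = 126.4 kN.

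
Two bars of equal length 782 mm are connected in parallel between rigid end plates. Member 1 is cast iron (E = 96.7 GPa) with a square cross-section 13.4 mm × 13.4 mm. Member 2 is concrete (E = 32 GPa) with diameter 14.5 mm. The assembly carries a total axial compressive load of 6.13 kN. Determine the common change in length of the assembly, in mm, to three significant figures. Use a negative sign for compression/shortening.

-0.212 mm

A_1 = 179.6 mm².
A_2 = 165.1 mm².
Equal strain + equilibrium ⇒ each member carries load in proportion to AE: A₁E₁ = 17360000 N, A₂E₂ = 5284000 N, ΣAE = 22650000 N.
δ = PL/ΣAE = -6130·782/22650000 = -0.2117 mm.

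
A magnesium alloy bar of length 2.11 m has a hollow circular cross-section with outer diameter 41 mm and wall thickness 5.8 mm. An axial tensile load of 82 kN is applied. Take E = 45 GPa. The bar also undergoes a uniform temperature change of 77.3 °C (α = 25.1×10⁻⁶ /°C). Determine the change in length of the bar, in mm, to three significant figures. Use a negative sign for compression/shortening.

A = 641.4 mm².
δ_mech = NL/(AE) = 82000·2110/(641.4·45000) = 5.995 mm.
δ_thermal = αLΔT = 25.1e-6·2110·77.3 = 4.094 mm.
δ = δ_mech + δ_thermal = 10.09 mm.

10.1 mm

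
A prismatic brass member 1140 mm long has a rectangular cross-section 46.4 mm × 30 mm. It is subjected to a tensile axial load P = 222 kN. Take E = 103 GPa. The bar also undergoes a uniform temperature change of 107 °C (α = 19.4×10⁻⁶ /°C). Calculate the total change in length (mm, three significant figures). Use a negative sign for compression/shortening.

4.13 mm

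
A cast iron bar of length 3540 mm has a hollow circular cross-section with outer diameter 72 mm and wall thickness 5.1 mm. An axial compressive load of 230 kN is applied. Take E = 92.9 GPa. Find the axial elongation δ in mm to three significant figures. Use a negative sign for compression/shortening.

-8.18 mm

A = 1072 mm².
δ_mech = NL/(AE) = -230000·3540/(1072·92900) = -8.177 mm.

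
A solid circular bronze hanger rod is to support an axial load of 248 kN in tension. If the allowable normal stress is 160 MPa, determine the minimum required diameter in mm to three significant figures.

44.4 mm

Required area A ≥ P/σ_allow = 248000/160 = 1550 mm².
For a solid circular section, d ≥ √(4A/π) = 44.42 mm.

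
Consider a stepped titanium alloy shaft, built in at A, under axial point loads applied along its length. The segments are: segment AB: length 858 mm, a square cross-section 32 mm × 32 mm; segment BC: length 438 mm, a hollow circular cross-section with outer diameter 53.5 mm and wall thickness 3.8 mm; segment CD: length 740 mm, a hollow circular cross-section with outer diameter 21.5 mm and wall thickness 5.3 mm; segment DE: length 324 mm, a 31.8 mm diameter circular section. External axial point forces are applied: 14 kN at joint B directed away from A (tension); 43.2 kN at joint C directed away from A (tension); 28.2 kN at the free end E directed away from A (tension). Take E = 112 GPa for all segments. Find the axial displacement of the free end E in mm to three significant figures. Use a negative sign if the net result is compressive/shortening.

Internal axial forces (sectioning from the free end, tension +): N_DE = 28.2 kN, N_CD = 28.2 kN, N_BC = 71.4 kN, N_AB = 85.4 kN.
A_AB = 1024 mm².
A_BC = 593.3 mm².
A_CD = 269.7 mm².
A_DE = 794.2 mm².
δ_AB = 85400·858/(1024·112000) = 0.6389 mm
δ_BC = 71400·438/(593.3·112000) = 0.4706 mm
δ_CD = 28200·740/(269.7·112000) = 0.6908 mm
δ_DE = 28200·324/(794.2·112000) = 0.1027 mm
δ = Σδ_i = 1.903 mm.

1.90 mm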